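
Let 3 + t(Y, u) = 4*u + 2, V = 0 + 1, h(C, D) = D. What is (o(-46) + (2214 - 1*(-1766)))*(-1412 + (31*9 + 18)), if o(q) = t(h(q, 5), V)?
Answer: -4441045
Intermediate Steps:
V = 1
t(Y, u) = -1 + 4*u (t(Y, u) = -3 + (4*u + 2) = -3 + (2 + 4*u) = -1 + 4*u)
o(q) = 3 (o(q) = -1 + 4*1 = -1 + 4 = 3)
(o(-46) + (2214 - 1*(-1766)))*(-1412 + (31*9 + 18)) = (3 + (2214 - 1*(-1766)))*(-1412 + (31*9 + 18)) = (3 + (2214 + 1766))*(-1412 + (279 + 18)) = (3 + 3980)*(-1412 + 297) = 3983*(-1115) = -4441045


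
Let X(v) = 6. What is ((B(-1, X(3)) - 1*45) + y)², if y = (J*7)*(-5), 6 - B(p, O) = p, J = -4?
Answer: 10404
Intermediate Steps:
B(p, O) = 6 - p
y = 140 (y = -4*7*(-5) = -28*(-5) = 140)
((B(-1, X(3)) - 1*45) + y)² = (((6 - 1*(-1)) - 1*45) + 140)² = (((6 + 1) - 45) + 140)² = ((7 - 45) + 140)² = (-38 + 140)² = 102² = 10404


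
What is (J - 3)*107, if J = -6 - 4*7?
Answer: -3959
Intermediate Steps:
J = -34 (J = -6 - 28 = -34)
(J - 3)*107 = (-34 - 3)*107 = -37*107 = -3959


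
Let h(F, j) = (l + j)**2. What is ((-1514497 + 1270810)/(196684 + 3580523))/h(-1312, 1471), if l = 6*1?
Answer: -81229/2746695536501 ≈ -2.9573e-8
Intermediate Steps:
l = 6
h(F, j) = (6 + j)**2
((-1514497 + 1270810)/(196684 + 3580523))/h(-1312, 1471) = ((-1514497 + 1270810)/(196684 + 3580523))/((6 + 1471)**2) = (-243687/3777207)/(1477**2) = -243687*1/3777207/2181529 = -81229/1259069*1/2181529 = -81229/2746695536501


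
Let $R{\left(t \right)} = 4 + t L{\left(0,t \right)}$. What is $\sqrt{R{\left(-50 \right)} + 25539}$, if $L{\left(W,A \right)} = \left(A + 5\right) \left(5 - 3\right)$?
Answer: $\sqrt{30043} \approx 173.33$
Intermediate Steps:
$L{\left(W,A \right)} = 10 + 2 A$ ($L{\left(W,A \right)} = \left(5 + A\right) 2 = 10 + 2 A$)
$R{\left(t \right)} = 4 + t \left(10 + 2 t\right)$
$\sqrt{R{\left(-50 \right)} + 25539} = \sqrt{\left(4 + 2 \left(-50\right) \left(5 - 50\right)\right) + 25539} = \sqrt{\left(4 + 2 \left(-50\right) \left(-45\right)\right) + 25539} = \sqrt{\left(4 + 4500\right) + 25539} = \sqrt{4504 + 25539} = \sqrt{30043}$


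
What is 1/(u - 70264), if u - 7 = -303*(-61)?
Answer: -1/51774 ≈ -1.9315e-5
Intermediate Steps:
u = 18490 (u = 7 - 303*(-61) = 7 + 18483 = 18490)
1/(u - 70264) = 1/(18490 - 70264) = 1/(-51774) = -1/51774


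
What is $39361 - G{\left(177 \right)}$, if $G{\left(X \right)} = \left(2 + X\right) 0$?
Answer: $39361$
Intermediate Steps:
$G{\left(X \right)} = 0$
$39361 - G{\left(177 \right)} = 39361 - 0 = 39361 + 0 = 39361$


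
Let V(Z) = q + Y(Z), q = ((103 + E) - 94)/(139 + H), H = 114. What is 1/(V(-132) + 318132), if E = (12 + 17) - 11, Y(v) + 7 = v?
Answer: 253/80452256 ≈ 3.1447e-6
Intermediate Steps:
Y(v) = -7 + v
E = 18 (E = 29 - 11 = 18)
q = 27/253 (q = ((103 + 18) - 94)/(139 + 114) = (121 - 94)/253 = 27*(1/253) = 27/253 ≈ 0.10672)
V(Z) = -1744/253 + Z (V(Z) = 27/253 + (-7 + Z) = -1744/253 + Z)
1/(V(-132) + 318132) = 1/((-1744/253 - 132) + 318132) = 1/(-35140/253 + 318132) = 1/(80452256/253) = 253/80452256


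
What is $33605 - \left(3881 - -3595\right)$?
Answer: $26129$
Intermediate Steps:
$33605 - \left(3881 - -3595\right) = 33605 - \left(3881 + 3595\right) = 33605 - 7476 = 26129$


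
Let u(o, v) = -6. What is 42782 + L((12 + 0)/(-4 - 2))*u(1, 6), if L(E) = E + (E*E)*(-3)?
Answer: 42866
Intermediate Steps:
L(E) = E - 3*E² (L(E) = E + E²*(-3) = E - 3*E²)
42782 + L((12 + 0)/(-4 - 2))*u(1, 6) = 42782 + (((12 + 0)/(-4 - 2))*(1 - 3*(12 + 0)/(-4 - 2)))*(-6) = 42782 + ((12/(-6))*(1 - 36/(-6)))*(-6) = 42782 + ((12*(-⅙))*(1 - 36*(-1)/6))*(-6) = 42782 - 2*(1 - 3*(-2))*(-6) = 42782 - 2*(1 + 6)*(-6) = 42782 - 2*7*(-6) = 42782 - 14*(-6) = 42782 + 84 = 42866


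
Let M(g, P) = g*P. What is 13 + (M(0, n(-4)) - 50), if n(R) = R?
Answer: -37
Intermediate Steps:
M(g, P) = P*g
13 + (M(0, n(-4)) - 50) = 13 + (-4*0 - 50) = 13 + (0 - 50) = 13 - 50 = -37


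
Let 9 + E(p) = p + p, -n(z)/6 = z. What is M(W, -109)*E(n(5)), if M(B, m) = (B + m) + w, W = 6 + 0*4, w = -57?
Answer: 11040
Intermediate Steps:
n(z) = -6*z
E(p) = -9 + 2*p (E(p) = -9 + (p + p) = -9 + 2*p)
W = 6 (W = 6 + 0 = 6)
M(B, m) = -57 + B + m (M(B, m) = (B + m) - 57 = -57 + B + m)
M(W, -109)*E(n(5)) = (-57 + 6 - 109)*(-9 + 2*(-6*5)) = -160*(-9 + 2*(-30)) = -160*(-9 - 60) = -160*(-69) = 11040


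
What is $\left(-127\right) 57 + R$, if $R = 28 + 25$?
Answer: $-7186$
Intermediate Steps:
$R = 53$
$\left(-127\right) 57 + R = \left(-127\right) 57 + 53 = -7239 + 53 = -7186$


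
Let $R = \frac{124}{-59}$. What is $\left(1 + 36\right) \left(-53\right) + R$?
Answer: $- \frac{115823}{59} \approx -1963.1$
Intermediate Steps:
$R = - \frac{124}{59}$ ($R = 124 \left(- \frac{1}{59}\right) = - \frac{124}{59} \approx -2.1017$)
$\left(1 + 36\right) \left(-53\right) + R = \left(1 + 36\right) \left(-53\right) - \frac{124}{59} = 37 \left(-53\right) - \frac{124}{59} = -1961 - \frac{124}{59} = - \frac{115823}{59}$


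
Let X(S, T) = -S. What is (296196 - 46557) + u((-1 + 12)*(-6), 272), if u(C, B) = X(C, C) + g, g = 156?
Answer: 249861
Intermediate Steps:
u(C, B) = 156 - C (u(C, B) = -C + 156 = 156 - C)
(296196 - 46557) + u((-1 + 12)*(-6), 272) = (296196 - 46557) + (156 - (-1 + 12)*(-6)) = 249639 + (156 - 11*(-6)) = 249639 + (156 - 1*(-66)) = 249639 + (156 + 66) = 249639 + 222 = 249861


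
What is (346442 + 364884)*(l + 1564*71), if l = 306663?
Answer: 297125849482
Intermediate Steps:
(346442 + 364884)*(l + 1564*71) = (346442 + 364884)*(306663 + 1564*71) = 711326*(306663 + 111044) = 711326*417707 = 297125849482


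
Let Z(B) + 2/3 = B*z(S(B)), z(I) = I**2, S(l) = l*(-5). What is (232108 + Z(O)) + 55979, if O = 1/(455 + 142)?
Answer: 61297907500294/212776173 ≈ 2.8809e+5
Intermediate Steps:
S(l) = -5*l
O = 1/597 ≈ 0.0016750
Z(B) = -2/3 + 25*B**3 (Z(B) = -2/3 + B*(-5*B)**2 = -2/3 + B*(25*B**2) = -2/3 + 25*B**3)
(232108 + Z(O)) + 55979 = (232108 + (-2/3 + 25*(1/597)**3)) + 55979 = (232108 + (-2/3 + 25*(1/212776173))) + 55979 = (232108 + (-2/3 + 25/212776173)) + 55979 = (232108 - 141850757/212776173) + 55979 = 49386910111927/212776173 + 55979 = 61297907500294/212776173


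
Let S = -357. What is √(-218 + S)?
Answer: 5*I*√23 ≈ 23.979*I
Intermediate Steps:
√(-218 + S) = √(-218 - 357) = √(-575) = 5*I*√23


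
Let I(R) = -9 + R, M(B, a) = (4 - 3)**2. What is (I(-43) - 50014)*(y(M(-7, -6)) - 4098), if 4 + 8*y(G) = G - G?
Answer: 205195501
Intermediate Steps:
M(B, a) = 1 (M(B, a) = 1**2 = 1)
y(G) = -1/2 (y(G) = -1/2 + (G - G)/8 = -1/2 + (1/8)*0 = -1/2 + 0 = -1/2)
(I(-43) - 50014)*(y(M(-7, -6)) - 4098) = ((-9 - 43) - 50014)*(-1/2 - 4098) = (-52 - 50014)*(-8197/2) = -50066*(-8197/2) = 205195501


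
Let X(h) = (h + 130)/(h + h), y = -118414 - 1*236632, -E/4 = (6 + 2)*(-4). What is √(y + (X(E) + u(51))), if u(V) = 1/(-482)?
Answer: I*√5279070287806/3856 ≈ 595.86*I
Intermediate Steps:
E = 128 (E = -4*(6 + 2)*(-4) = -32*(-4) = -4*(-32) = 128)
y = -355046 (y = -118414 - 236632 = -355046)
X(h) = (130 + h)/(2*h) (X(h) = (130 + h)/((2*h)) = (130 + h)*(1/(2*h)) = (130 + h)/(2*h))
u(V) = -1/482
√(y + (X(E) + u(51))) = √(-355046 + ((½)*(130 + 128)/128 - 1/482)) = √(-355046 + ((½)*(1/128)*258 - 1/482)) = √(-355046 + (129/128 - 1/482)) = √(-355046 + 31025/30848) = √(-10952427983/30848) = I*√5279070287806/3856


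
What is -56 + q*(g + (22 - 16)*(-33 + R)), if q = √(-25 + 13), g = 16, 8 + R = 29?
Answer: -56 - 112*I*√3 ≈ -56.0 - 193.99*I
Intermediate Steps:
R = 21 (R = -8 + 29 = 21)
q = 2*I*√3 (q = √(-12) = 2*I*√3 ≈ 3.4641*I)
-56 + q*(g + (22 - 16)*(-33 + R)) = -56 + (2*I*√3)*(16 + (22 - 16)*(-33 + 21)) = -56 + (2*I*√3)*(16 + 6*(-12)) = -56 + (2*I*√3)*(16 - 72) = -56 + (2*I*√3)*(-56) = -56 - 112*I*√3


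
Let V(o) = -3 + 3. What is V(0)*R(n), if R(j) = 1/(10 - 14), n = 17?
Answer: 0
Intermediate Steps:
R(j) = -¼ (R(j) = 1/(-4) = -¼)
V(o) = 0
V(0)*R(n) = 0*(-¼) = 0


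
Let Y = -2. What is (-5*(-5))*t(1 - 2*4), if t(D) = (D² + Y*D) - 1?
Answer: 1550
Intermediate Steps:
t(D) = -1 + D² - 2*D (t(D) = (D² - 2*D) - 1 = -1 + D² - 2*D)
(-5*(-5))*t(1 - 2*4) = (-5*(-5))*(-1 + (1 - 2*4)² - 2*(1 - 2*4)) = 25*(-1 + (1 - 8)² - 2*(1 - 8)) = 25*(-1 + (-7)² - 2*(-7)) = 25*(-1 + 49 + 14) = 25*62 = 1550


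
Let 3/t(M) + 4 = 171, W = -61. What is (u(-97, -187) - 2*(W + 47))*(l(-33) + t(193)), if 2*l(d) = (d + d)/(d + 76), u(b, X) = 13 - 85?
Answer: 236808/7181 ≈ 32.977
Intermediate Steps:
u(b, X) = -72
l(d) = d/(76 + d) (l(d) = ((d + d)/(d + 76))/2 = ((2*d)/(76 + d))/2 = (2*d/(76 + d))/2 = d/(76 + d))
t(M) = 3/167 (t(M) = 3/(-4 + 171) = 3/167)
(u(-97, -187) - 2*(W + 47))*(l(-33) + t(193)) = (-72 - 2*(-61 + 47))*(-33/(76 - 33) + 3/167) = (-72 - 2*(-14))*(-33/43 + 3/167) = (-72 + 28)*(-33*1/43 + 3/167) = -44*(-33/43 + 3/167) = -44*(-5382/7181) = 236808/7181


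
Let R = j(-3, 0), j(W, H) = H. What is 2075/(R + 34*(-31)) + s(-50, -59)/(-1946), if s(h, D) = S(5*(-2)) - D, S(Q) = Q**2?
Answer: -1051384/512771 ≈ -2.0504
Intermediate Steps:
R = 0
s(h, D) = 100 - D (s(h, D) = (5*(-2))**2 - D = (-10)**2 - D = 100 - D)
2075/(R + 34*(-31)) + s(-50, -59)/(-1946) = 2075/(0 + 34*(-31)) + (100 - 1*(-59))/(-1946) = 2075/(0 - 1054) + (100 + 59)*(-1/1946) = 2075/(-1054) + 159*(-1/1946) = 2075*(-1/1054) - 159/1946 = -2075/1054 - 159/1946 = -1051384/512771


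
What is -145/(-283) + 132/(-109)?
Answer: -21551/30847 ≈ -0.69864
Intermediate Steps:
-145/(-283) + 132/(-109) = -145*(-1/283) + 132*(-1/109) = 145/283 - 132/109 = -21551/30847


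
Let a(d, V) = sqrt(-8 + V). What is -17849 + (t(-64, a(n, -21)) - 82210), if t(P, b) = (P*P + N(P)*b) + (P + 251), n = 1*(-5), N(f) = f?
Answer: -95776 - 64*I*sqrt(29) ≈ -95776.0 - 344.65*I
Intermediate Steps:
n = -5
t(P, b) = 251 + P + P**2 + P*b (t(P, b) = (P*P + P*b) + (P + 251) = (P**2 + P*b) + (251 + P) = 251 + P + P**2 + P*b)
-17849 + (t(-64, a(n, -21)) - 82210) = -17849 + ((251 - 64 + (-64)**2 - 64*sqrt(-8 - 21)) - 82210) = -17849 + ((251 - 64 + 4096 - 64*I*sqrt(29)) - 82210) = -17849 + ((4283 - 64*I*sqrt(29)) - 82210) = -17849 + (-77927 - 64*I*sqrt(29)) = -95776 - 64*I*sqrt(29)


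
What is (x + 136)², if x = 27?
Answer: 26569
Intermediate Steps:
(x + 136)² = (27 + 136)² = 163² = 26569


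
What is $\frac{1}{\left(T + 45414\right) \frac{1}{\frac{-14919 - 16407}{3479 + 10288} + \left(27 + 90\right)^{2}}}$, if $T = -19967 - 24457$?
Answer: $\frac{62808379}{4543110} \approx 13.825$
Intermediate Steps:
$T = -44424$ ($T = -19967 - 24457 = -44424$)
$\frac{1}{\left(T + 45414\right) \frac{1}{\frac{-14919 - 16407}{3479 + 10288} + \left(27 + 90\right)^{2}}} = \frac{1}{\left(-44424 + 45414\right) \frac{1}{\frac{-14919 - 16407}{3479 + 10288} + \left(27 + 90\right)^{2}}} = \frac{1}{990 \frac{1}{- \frac{31326}{13767} + 117^{2}}} = \frac{1}{990 \frac{1}{\left(-31326\right) \frac{1}{13767} + 13689}} = \frac{1}{990 \frac{1}{- \frac{10442}{4589} + 13689}} = \frac{1}{990 \frac{1}{\frac{62808379}{4589}}} = \frac{1}{990 \cdot \frac{4589}{62808379}} = \frac{1}{\frac{4543110}{62808379}} = \frac{62808379}{4543110}$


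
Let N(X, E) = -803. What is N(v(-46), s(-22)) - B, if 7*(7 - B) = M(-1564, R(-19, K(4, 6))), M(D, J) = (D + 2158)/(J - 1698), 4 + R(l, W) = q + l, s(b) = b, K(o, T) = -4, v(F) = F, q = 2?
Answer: -1083036/1337 ≈ -810.05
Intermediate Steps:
R(l, W) = -2 + l (R(l, W) = -4 + (2 + l) = -2 + l)
M(D, J) = (2158 + D)/(-1698 + J)
B = 9425/1337 (B = 7 - (2158 - 1564)/(7*(-1698 + (-2 - 19))) = 7 - 594/(7*(-1698 - 21)) = 7 - 594/(7*(-1719)) = 7 - (-1)*594/12033 = 7 - ⅐*(-66/191) = 7 + 66/1337 = 9425/1337 ≈ 7.0494)
N(v(-46), s(-22)) - B = -803 - 1*9425/1337 = -803 - 9425/1337 = -1083036/1337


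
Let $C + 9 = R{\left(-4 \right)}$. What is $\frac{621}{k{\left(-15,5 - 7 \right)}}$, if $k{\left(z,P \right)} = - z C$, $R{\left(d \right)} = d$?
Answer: $- \frac{207}{65} \approx -3.1846$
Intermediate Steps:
$C = -13$ ($C = -9 - 4 = -13$)
$k{\left(z,P \right)} = 13 z$ ($k{\left(z,P \right)} = - z \left(-13\right) = 13 z$)
$\frac{621}{k{\left(-15,5 - 7 \right)}} = \frac{621}{13 \left(-15\right)} = \frac{621}{-195} = 621 \left(- \frac{1}{195}\right) = - \frac{207}{65}$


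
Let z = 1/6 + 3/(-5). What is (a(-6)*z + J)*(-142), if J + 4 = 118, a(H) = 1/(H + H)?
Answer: -2914763/180 ≈ -16193.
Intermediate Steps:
a(H) = 1/(2*H)
J = 114 (J = -4 + 118 = 114)
z = -13/30 (z = 1*(1/6) + 3*(-1/5) = 1/6 - 3/5 = -13/30 ≈ -0.43333)
(a(-6)*z + J)*(-142) = (((1/2)/(-6))*(-13/30) + 114)*(-142) = (((1/2)*(-1/6))*(-13/30) + 114)*(-142) = (-1/12*(-13/30) + 114)*(-142) = (13/360 + 114)*(-142) = (41053/360)*(-142) = -2914763/180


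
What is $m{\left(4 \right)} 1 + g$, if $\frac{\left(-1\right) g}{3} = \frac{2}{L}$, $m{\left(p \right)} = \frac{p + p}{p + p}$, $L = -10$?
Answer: $\frac{8}{5} \approx 1.6$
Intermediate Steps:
$m{\left(p \right)} = 1$ ($m{\left(p \right)} = \frac{2 p}{2 p} = 2 p \frac{1}{2 p} = 1$)
$g = \frac{3}{5}$ ($g = - 3 \frac{2}{-10} = - 3 \cdot 2 \left(- \frac{1}{10}\right) = \left(-3\right) \left(- \frac{1}{5}\right) = \frac{3}{5} \approx 0.6$)
$m{\left(4 \right)} 1 + g = 1 \cdot 1 + \frac{3}{5} = 1 + \frac{3}{5} = \frac{8}{5}$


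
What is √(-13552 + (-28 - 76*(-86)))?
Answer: 2*I*√1761 ≈ 83.929*I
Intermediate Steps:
√(-13552 + (-28 - 76*(-86))) = √(-13552 + (-28 + 6536)) = √(-13552 + 6508) = √(-7044) = 2*I*√1761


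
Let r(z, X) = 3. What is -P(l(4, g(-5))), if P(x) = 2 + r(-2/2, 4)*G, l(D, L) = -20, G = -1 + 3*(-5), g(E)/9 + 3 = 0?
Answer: 46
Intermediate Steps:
g(E) = -27 (g(E) = -27 + 9*0 = -27 + 0 = -27)
G = -16 (G = -1 - 15 = -16)
P(x) = -46 (P(x) = 2 + 3*(-16) = 2 - 48 = -46)
-P(l(4, g(-5))) = -1*(-46) = 46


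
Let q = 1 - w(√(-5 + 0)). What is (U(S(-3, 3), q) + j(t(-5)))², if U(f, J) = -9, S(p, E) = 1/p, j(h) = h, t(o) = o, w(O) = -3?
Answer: 196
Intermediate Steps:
q = 4 (q = 1 - 1*(-3) = 1 + 3 = 4)
(U(S(-3, 3), q) + j(t(-5)))² = (-9 - 5)² = (-14)² = 196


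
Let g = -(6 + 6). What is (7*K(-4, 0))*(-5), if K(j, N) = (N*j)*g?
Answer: 0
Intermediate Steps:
g = -12 (g = -1*12 = -12)
K(j, N) = -12*N*j (K(j, N) = (N*j)*(-12) = -12*N*j)
(7*K(-4, 0))*(-5) = (7*(-12*0*(-4)))*(-5) = (7*0)*(-5) = 0*(-5) = 0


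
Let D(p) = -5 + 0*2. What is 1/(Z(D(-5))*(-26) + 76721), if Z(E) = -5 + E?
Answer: 1/76981 ≈ 1.2990e-5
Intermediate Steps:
D(p) = -5 (D(p) = -5 + 0 = -5)
1/(Z(D(-5))*(-26) + 76721) = 1/((-5 - 5)*(-26) + 76721) = 1/(-10*(-26) + 76721) = 1/(260 + 76721) = 1/76981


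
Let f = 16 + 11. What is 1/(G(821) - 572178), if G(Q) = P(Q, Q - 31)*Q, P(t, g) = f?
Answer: -1/550011 ≈ -1.8181e-6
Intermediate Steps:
f = 27
P(t, g) = 27
G(Q) = 27*Q
1/(G(821) - 572178) = 1/(27*821 - 572178) = 1/(22167 - 572178) = 1/(-550011) = -1/550011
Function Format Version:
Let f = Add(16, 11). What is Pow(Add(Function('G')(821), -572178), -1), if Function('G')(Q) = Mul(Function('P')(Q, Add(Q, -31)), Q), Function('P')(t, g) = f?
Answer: Rational(-1, 550011) ≈ -1.8181e-6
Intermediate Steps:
f = 27
Function('P')(t, g) = 27
Function('G')(Q) = Mul(27, Q)
Pow(Add(Function('G')(821), -572178), -1) = Pow(Add(Mul(27, 821), -572178), -1) = Pow(Add(22167, -572178), -1) = Pow(-550011, -1) = Rational(-1, 550011)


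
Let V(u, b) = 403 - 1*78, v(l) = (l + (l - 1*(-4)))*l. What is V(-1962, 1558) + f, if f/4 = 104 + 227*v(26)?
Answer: 1322789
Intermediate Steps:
v(l) = l*(4 + 2*l) (v(l) = (l + (l + 4))*l = (l + (4 + l))*l = (4 + 2*l)*l = l*(4 + 2*l))
V(u, b) = 325 (V(u, b) = 403 - 78 = 325)
f = 1322464 (f = 4*(104 + 227*(2*26*(2 + 26))) = 4*(104 + 227*(2*26*28)) = 4*(104 + 227*1456) = 4*(104 + 330512) = 4*330616 = 1322464)
V(-1962, 1558) + f = 325 + 1322464 = 1322789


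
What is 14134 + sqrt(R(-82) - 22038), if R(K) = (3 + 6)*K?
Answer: 14134 + 2*I*sqrt(5694) ≈ 14134.0 + 150.92*I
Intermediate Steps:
R(K) = 9*K
14134 + sqrt(R(-82) - 22038) = 14134 + sqrt(9*(-82) - 22038) = 14134 + sqrt(-738 - 22038) = 14134 + sqrt(-22776) = 14134 + 2*I*sqrt(5694)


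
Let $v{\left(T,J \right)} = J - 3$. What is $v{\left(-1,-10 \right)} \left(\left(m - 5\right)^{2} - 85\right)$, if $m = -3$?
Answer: $273$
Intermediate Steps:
$v{\left(T,J \right)} = -3 + J$ ($v{\left(T,J \right)} = J - 3 = -3 + J$)
$v{\left(-1,-10 \right)} \left(\left(m - 5\right)^{2} - 85\right) = \left(-3 - 10\right) \left(\left(-3 - 5\right)^{2} - 85\right) = - 13 \left(\left(-8\right)^{2} - 85\right) = - 13 \left(64 - 85\right) = \left(-13\right) \left(-21\right) = 273$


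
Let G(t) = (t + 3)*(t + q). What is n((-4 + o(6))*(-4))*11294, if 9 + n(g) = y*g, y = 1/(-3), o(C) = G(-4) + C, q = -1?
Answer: 11294/3 ≈ 3764.7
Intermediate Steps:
G(t) = (-1 + t)*(3 + t) (G(t) = (t + 3)*(t - 1) = (3 + t)*(-1 + t) = (-1 + t)*(3 + t))
o(C) = 5 + C (o(C) = (-3 + (-4)**2 + 2*(-4)) + C = (-3 + 16 - 8) + C = 5 + C)
y = -1/3 ≈ -0.33333
n(g) = -9 - g/3
n((-4 + o(6))*(-4))*11294 = (-9 - (-4 + (5 + 6))*(-4)/3)*11294 = (-9 - (-4 + 11)*(-4)/3)*11294 = (-9 - 7*(-4)/3)*11294 = (-9 - 1/3*(-28))*11294 = (-9 + 28/3)*11294 = (1/3)*11294 = 11294/3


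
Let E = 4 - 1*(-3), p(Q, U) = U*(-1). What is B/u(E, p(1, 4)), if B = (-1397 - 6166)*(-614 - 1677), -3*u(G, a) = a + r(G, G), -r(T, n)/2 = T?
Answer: 5775611/2 ≈ 2.8878e+6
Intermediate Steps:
r(T, n) = -2*T
p(Q, U) = -U
E = 7 (E = 4 + 3 = 7)
u(G, a) = -a/3 + 2*G/3 (u(G, a) = -(a - 2*G)/3 = -a/3 + 2*G/3)
B = 17326833 (B = -7563*(-2291) = 17326833)
B/u(E, p(1, 4)) = 17326833/(-(-1)*4/3 + (2/3)*7) = 17326833/(-1/3*(-4) + 14/3) = 17326833/(4/3 + 14/3) = 17326833/6 = (1/6)*17326833 = 5775611/2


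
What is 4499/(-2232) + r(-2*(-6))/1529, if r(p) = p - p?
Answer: -4499/2232 ≈ -2.0157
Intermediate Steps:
r(p) = 0
4499/(-2232) + r(-2*(-6))/1529 = 4499/(-2232) + 0/1529 = 4499*(-1/2232) + 0*(1/1529) = -4499/2232 + 0 = -4499/2232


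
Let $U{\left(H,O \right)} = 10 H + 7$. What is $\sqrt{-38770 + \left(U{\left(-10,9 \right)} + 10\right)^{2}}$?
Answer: $i \sqrt{31881} \approx 178.55 i$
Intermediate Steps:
$U{\left(H,O \right)} = 7 + 10 H$
$\sqrt{-38770 + \left(U{\left(-10,9 \right)} + 10\right)^{2}} = \sqrt{-38770 + \left(\left(7 + 10 \left(-10\right)\right) + 10\right)^{2}} = \sqrt{-38770 + \left(\left(7 - 100\right) + 10\right)^{2}} = \sqrt{-38770 + \left(-93 + 10\right)^{2}} = \sqrt{-38770 + \left(-83\right)^{2}} = \sqrt{-38770 + 6889} = \sqrt{-31881} = i \sqrt{31881}$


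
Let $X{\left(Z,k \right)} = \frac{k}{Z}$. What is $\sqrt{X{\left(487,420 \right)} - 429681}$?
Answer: $\frac{i \sqrt{101906808549}}{487} \approx 655.5 i$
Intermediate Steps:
$\sqrt{X{\left(487,420 \right)} - 429681} = \sqrt{\frac{420}{487} - 429681} = \sqrt{- \frac{209254227}{487}} = \frac{i \sqrt{101906808549}}{487}$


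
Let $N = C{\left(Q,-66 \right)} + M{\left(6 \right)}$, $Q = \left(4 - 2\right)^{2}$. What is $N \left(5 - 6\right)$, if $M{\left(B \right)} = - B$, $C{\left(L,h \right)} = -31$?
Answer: $37$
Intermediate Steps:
$Q = 4$ ($Q = 2^{2} = 4$)
$N = -37$ ($N = -31 - 6 = -37$)
$N \left(5 - 6\right) = - 37 \left(5 - 6\right) = \left(-37\right) \left(-1\right) = 37$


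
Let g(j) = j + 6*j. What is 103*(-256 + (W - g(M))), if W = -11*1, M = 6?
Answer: -31827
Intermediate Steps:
W = -11
g(j) = 7*j
103*(-256 + (W - g(M))) = 103*(-256 + (-11 - 7*6)) = 103*(-256 + (-11 - 1*42)) = 103*(-256 + (-11 - 42)) = 103*(-256 - 53) = 103*(-309) = -31827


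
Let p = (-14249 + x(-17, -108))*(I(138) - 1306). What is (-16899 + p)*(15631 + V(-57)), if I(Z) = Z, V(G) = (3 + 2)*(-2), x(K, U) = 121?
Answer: 257506014705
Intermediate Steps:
V(G) = -10 (V(G) = 5*(-2) = -10)
p = 16501504 (p = (-14249 + 121)*(138 - 1306) = -14128*(-1168) = 16501504)
(-16899 + p)*(15631 + V(-57)) = (-16899 + 16501504)*(15631 - 10) = 16484605*15621 = 257506014705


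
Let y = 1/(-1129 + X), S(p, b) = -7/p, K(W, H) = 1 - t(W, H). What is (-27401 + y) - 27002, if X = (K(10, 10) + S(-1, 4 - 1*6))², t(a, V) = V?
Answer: -61203376/1125 ≈ -54403.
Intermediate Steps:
K(W, H) = 1 - H
X = 4 (X = ((1 - 1*10) - 7/(-1))² = ((1 - 10) - 7*(-1))² = (-9 + 7)² = (-2)² = 4)
y = -1/1125 (y = 1/(-1129 + 4) = 1/(-1125) = -1/1125 ≈ -0.00088889)
(-27401 + y) - 27002 = (-27401 - 1/1125) - 27002 = -30826126/1125 - 27002 = -61203376/1125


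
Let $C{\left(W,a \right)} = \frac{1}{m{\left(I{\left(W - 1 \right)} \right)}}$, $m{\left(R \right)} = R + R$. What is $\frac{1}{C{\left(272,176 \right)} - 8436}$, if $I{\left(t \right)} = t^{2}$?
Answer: $- \frac{146882}{1239096551} \approx -0.00011854$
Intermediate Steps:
$m{\left(R \right)} = 2 R$
$C{\left(W,a \right)} = \frac{1}{2 \left(-1 + W\right)^{2}}$ ($C{\left(W,a \right)} = \frac{1}{2 \left(W - 1\right)^{2}} = \frac{1}{2 \left(-1 + W\right)^{2}}$)
$\frac{1}{C{\left(272,176 \right)} - 8436} = \frac{1}{\frac{1}{2 \left(-1 + 272\right)^{2}} - 8436} = \frac{1}{\frac{1}{2 \cdot 73441} - 8436} = \frac{1}{\frac{1}{2} \cdot \frac{1}{73441} - 8436} = \frac{1}{\frac{1}{146882} - 8436} = \frac{1}{- \frac{1239096551}{146882}} = - \frac{146882}{1239096551}$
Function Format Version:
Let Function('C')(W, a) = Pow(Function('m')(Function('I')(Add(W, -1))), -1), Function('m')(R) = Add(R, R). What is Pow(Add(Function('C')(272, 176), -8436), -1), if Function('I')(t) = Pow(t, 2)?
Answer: Rational(-146882, 1239096551) ≈ -0.00011854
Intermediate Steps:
Function('m')(R) = Mul(2, R)
Function('C')(W, a) = Mul(Rational(1, 2), Pow(Add(-1, W), -2)) (Function('C')(W, a) = Pow(Mul(2, Pow(Add(W, -1), 2)), -1) = Pow(Mul(2, Pow(Add(-1, W), 2)), -1) = Mul(Rational(1, 2), Pow(Add(-1, W), -2)))
Pow(Add(Function('C')(272, 176), -8436), -1) = Pow(Add(Mul(Rational(1, 2), Pow(Add(-1, 272), -2)), -8436), -1) = Pow(Add(Mul(Rational(1, 2), Pow(271, -2)), -8436), -1) = Pow(Add(Mul(Rational(1, 2), Rational(1, 73441)), -8436), -1) = Pow(Add(Rational(1, 146882), -8436), -1) = Pow(Rational(-1239096551, 146882), -1) = Rational(-146882, 1239096551)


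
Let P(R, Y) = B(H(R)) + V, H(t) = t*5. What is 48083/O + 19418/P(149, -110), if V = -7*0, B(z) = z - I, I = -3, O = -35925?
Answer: 330812783/13435950 ≈ 24.621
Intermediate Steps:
H(t) = 5*t
B(z) = 3 + z (B(z) = z - 1*(-3) = z + 3 = 3 + z)
V = 0
P(R, Y) = 3 + 5*R (P(R, Y) = (3 + 5*R) + 0 = 3 + 5*R)
48083/O + 19418/P(149, -110) = 48083/(-35925) + 19418/(3 + 5*149) = 48083*(-1/35925) + 19418/(3 + 745) = -48083/35925 + 19418/748 = -48083/35925 + 19418*(1/748) = -48083/35925 + 9709/374 = 330812783/13435950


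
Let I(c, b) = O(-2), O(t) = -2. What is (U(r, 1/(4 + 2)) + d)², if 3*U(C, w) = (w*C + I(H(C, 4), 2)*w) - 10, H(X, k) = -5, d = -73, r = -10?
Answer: 5929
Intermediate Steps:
I(c, b) = -2
U(C, w) = -10/3 - 2*w/3 + C*w/3 (U(C, w) = ((w*C - 2*w) - 10)/3 = ((C*w - 2*w) - 10)/3 = ((-2*w + C*w) - 10)/3 = (-10 - 2*w + C*w)/3 = -10/3 - 2*w/3 + C*w/3)
(U(r, 1/(4 + 2)) + d)² = ((-10/3 - 2/(3*(4 + 2)) + (⅓)*(-10)/(4 + 2)) - 73)² = ((-10/3 - ⅔/6 + (⅓)*(-10)/6) - 73)² = ((-10/3 - ⅔*⅙ + (⅓)*(-10)*(⅙)) - 73)² = ((-10/3 - ⅑ - 5/9) - 73)² = (-4 - 73)² = (-77)² = 5929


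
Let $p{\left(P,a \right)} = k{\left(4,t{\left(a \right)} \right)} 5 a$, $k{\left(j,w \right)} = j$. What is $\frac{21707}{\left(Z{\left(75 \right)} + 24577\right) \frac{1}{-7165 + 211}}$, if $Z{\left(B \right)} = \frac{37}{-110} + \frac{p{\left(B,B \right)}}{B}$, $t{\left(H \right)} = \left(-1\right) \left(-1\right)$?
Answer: $- \frac{338868420}{55217} \approx -6137.0$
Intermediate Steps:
$t{\left(H \right)} = 1$
$p{\left(P,a \right)} = 20 a$ ($p{\left(P,a \right)} = 4 \cdot 5 a = 20 a$)
$Z{\left(B \right)} = \frac{2163}{110}$ ($Z{\left(B \right)} = \frac{37}{-110} + \frac{20 B}{B} = 37 \left(- \frac{1}{110}\right) + 20 = - \frac{37}{110} + 20 = \frac{2163}{110}$)
$\frac{21707}{\left(Z{\left(75 \right)} + 24577\right) \frac{1}{-7165 + 211}} = \frac{21707}{\left(\frac{2163}{110} + 24577\right) \frac{1}{-7165 + 211}} = \frac{21707}{\frac{2705633}{110} \frac{1}{-6954}} = \frac{21707}{\frac{2705633}{110} \left(- \frac{1}{6954}\right)} = \frac{21707}{- \frac{2705633}{764940}} = 21707 \left(- \frac{764940}{2705633}\right) = - \frac{338868420}{55217}$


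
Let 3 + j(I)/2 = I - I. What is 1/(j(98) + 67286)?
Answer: 1/67280 ≈ 1.4863e-5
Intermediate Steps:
j(I) = -6 (j(I) = -6 + 2*(I - I) = -6 + 2*0 = -6 + 0 = -6)
1/(j(98) + 67286) = 1/(-6 + 67286) = 1/67280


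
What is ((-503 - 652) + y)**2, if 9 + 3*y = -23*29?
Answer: 17147881/9 ≈ 1.9053e+6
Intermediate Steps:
y = -676/3 (y = -3 + (-23*29)/3 = -3 + (1/3)*(-667) = -3 - 667/3 = -676/3 ≈ -225.33)
((-503 - 652) + y)**2 = ((-503 - 652) - 676/3)**2 = (-1155 - 676/3)**2 = (-4141/3)**2 = 17147881/9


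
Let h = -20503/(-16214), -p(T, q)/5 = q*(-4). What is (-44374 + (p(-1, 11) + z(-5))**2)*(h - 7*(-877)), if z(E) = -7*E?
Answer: 2055977400099/16214 ≈ 1.2680e+8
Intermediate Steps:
p(T, q) = 20*q (p(T, q) = -5*q*(-4) = -(-20)*q = 20*q)
h = 20503/16214 (h = -20503*(-1/16214) = 20503/16214 ≈ 1.2645)
(-44374 + (p(-1, 11) + z(-5))**2)*(h - 7*(-877)) = (-44374 + (20*11 - 7*(-5))**2)*(20503/16214 - 7*(-877)) = (-44374 + (220 + 35)**2)*(20503/16214 + 6139) = (-44374 + 255**2)*(99558249/16214) = (-44374 + 65025)*(99558249/16214) = 20651*(99558249/16214) = 2055977400099/16214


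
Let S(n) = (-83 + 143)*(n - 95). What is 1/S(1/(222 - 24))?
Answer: -33/188090 ≈ -0.00017545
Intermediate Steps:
S(n) = -5700 + 60*n (S(n) = 60*(-95 + n) = -5700 + 60*n)
1/S(1/(222 - 24)) = 1/(-5700 + 60/(222 - 24)) = 1/(-5700 + 60/198) = 1/(-5700 + 60*(1/198)) = 1/(-5700 + 10/33) = 1/(-188090/33) = -33/188090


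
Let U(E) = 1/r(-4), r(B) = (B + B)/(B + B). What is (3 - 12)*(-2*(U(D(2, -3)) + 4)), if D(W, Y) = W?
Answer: 90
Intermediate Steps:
r(B) = 1 (r(B) = (2*B)/((2*B)) = (2*B)*(1/(2*B)) = 1)
U(E) = 1 (U(E) = 1/1 = 1)
(3 - 12)*(-2*(U(D(2, -3)) + 4)) = (3 - 12)*(-2*(1 + 4)) = -(-18)*5 = -9*(-10) = 90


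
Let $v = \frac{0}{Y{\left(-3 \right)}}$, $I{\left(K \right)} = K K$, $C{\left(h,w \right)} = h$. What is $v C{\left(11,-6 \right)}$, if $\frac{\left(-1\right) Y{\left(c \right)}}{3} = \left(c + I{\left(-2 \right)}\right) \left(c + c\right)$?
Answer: $0$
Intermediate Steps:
$I{\left(K \right)} = K^{2}$
$Y{\left(c \right)} = - 6 c \left(4 + c\right)$ ($Y{\left(c \right)} = - 3 \left(c + \left(-2\right)^{2}\right) \left(c + c\right) = - 3 \left(c + 4\right) 2 c = - 3 \left(4 + c\right) 2 c = - 3 \cdot 2 c \left(4 + c\right) = - 6 c \left(4 + c\right)$)
$v = 0$ ($v = \frac{0}{\left(-6\right) \left(-3\right) \left(4 - 3\right)} = \frac{0}{\left(-6\right) \left(-3\right) 1} = \frac{0}{18} = 0 \cdot \frac{1}{18} = 0$)
$v C{\left(11,-6 \right)} = 0 \cdot 11 = 0$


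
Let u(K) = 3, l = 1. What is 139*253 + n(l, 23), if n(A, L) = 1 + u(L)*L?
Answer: 35237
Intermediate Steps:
n(A, L) = 1 + 3*L
139*253 + n(l, 23) = 139*253 + (1 + 3*23) = 35167 + (1 + 69) = 35167 + 70 = 35237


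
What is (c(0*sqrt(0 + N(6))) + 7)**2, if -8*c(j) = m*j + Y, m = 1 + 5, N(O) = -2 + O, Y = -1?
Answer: 3249/64 ≈ 50.766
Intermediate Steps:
m = 6
c(j) = 1/8 - 3*j/4 (c(j) = -(6*j - 1)/8 = -(-1 + 6*j)/8 = 1/8 - 3*j/4)
(c(0*sqrt(0 + N(6))) + 7)**2 = ((1/8 - 0*sqrt(0 + (-2 + 6))) + 7)**2 = ((1/8 - 0*sqrt(0 + 4)) + 7)**2 = ((1/8 - 0*sqrt(4)) + 7)**2 = ((1/8 - 0*2) + 7)**2 = ((1/8 - 3/4*0) + 7)**2 = ((1/8 + 0) + 7)**2 = (1/8 + 7)**2 = (57/8)**2 = 3249/64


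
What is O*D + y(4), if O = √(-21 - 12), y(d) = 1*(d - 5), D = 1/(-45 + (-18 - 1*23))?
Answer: -1 - I*√33/86 ≈ -1.0 - 0.066797*I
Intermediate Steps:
D = -1/86 (D = 1/(-45 + (-18 - 23)) = 1/(-45 - 41) = 1/(-86) = -1/86 ≈ -0.011628)
y(d) = -5 + d (y(d) = 1*(-5 + d) = -5 + d)
O = I*√33 (O = √(-33) = I*√33 ≈ 5.7446*I)
O*D + y(4) = (I*√33)*(-1/86) + (-5 + 4) = -I*√33/86 - 1 = -1 - I*√33/86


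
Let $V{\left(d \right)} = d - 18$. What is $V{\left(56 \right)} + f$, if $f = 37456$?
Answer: $37494$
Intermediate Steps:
$V{\left(d \right)} = -18 + d$ ($V{\left(d \right)} = d - 18 = -18 + d$)
$V{\left(56 \right)} + f = \left(-18 + 56\right) + 37456 = 38 + 37456 = 37494$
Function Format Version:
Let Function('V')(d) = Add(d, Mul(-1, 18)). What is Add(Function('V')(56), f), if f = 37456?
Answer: 37494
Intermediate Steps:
Function('V')(d) = Add(-18, d) (Function('V')(d) = Add(d, -18) = Add(-18, d))
Add(Function('V')(56), f) = Add(Add(-18, 56), 37456) = Add(38, 37456) = 37494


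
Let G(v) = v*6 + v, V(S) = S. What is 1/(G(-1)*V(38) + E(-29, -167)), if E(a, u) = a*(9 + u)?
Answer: 1/4316 ≈ 0.00023170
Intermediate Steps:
G(v) = 7*v (G(v) = 6*v + v = 7*v)
1/(G(-1)*V(38) + E(-29, -167)) = 1/((7*(-1))*38 - 29*(9 - 167)) = 1/(-7*38 - 29*(-158)) = 1/(-266 + 4582) = 1/4316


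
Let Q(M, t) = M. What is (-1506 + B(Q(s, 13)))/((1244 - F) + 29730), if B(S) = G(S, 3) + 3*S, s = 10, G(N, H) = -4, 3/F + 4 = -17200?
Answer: -25461920/532876699 ≈ -0.047782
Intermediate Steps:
F = -3/17204 (F = 3/(-4 - 17200) = 3/(-17204) = 3*(-1/17204) = -3/17204 ≈ -0.00017438)
B(S) = -4 + 3*S
(-1506 + B(Q(s, 13)))/((1244 - F) + 29730) = (-1506 + (-4 + 3*10))/((1244 - 1*(-3/17204)) + 29730) = (-1506 + (-4 + 30))/((1244 + 3/17204) + 29730) = (-1506 + 26)/(21401779/17204 + 29730) = -1480/532876699/17204 = -1480*17204/532876699 = -25461920/532876699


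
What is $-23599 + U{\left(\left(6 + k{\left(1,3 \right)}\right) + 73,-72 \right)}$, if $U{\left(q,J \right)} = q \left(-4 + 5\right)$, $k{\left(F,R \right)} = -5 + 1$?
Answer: $-23524$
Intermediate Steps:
$k{\left(F,R \right)} = -4$
$U{\left(q,J \right)} = q$ ($U{\left(q,J \right)} = q 1 = q$)
$-23599 + U{\left(\left(6 + k{\left(1,3 \right)}\right) + 73,-72 \right)} = -23599 + \left(\left(6 - 4\right) + 73\right) = -23599 + \left(2 + 73\right) = -23599 + 75 = -23524$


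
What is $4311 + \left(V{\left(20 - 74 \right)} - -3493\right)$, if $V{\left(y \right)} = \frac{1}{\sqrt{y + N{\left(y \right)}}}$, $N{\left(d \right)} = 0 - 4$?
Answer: $7804 - \frac{i \sqrt{58}}{58} \approx 7804.0 - 0.13131 i$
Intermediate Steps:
$N{\left(d \right)} = -4$
$V{\left(y \right)} = \frac{1}{\sqrt{-4 + y}}$ ($V{\left(y \right)} = \frac{1}{\sqrt{y - 4}} = \frac{1}{\sqrt{-4 + y}}$)
$4311 + \left(V{\left(20 - 74 \right)} - -3493\right) = 4311 + \left(\frac{1}{\sqrt{-4 + \left(20 - 74\right)}} - -3493\right) = 4311 + \left(\frac{1}{\sqrt{-4 - 54}} + 3493\right) = 4311 + \left(\frac{1}{\sqrt{-58}} + 3493\right) = 4311 + \left(- \frac{i \sqrt{58}}{58} + 3493\right) = 4311 + \left(3493 - \frac{i \sqrt{58}}{58}\right) = 7804 - \frac{i \sqrt{58}}{58}$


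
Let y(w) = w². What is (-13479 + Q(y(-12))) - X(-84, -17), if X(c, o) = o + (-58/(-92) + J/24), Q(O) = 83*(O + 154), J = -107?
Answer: 6224257/552 ≈ 11276.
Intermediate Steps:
Q(O) = 12782 + 83*O (Q(O) = 83*(154 + O) = 12782 + 83*O)
X(c, o) = -2113/552 + o (X(c, o) = o + (-58/(-92) - 107/24) = o + (-58*(-1/92) - 107*1/24) = o + (29/46 - 107/24) = o - 2113/552 = -2113/552 + o)
(-13479 + Q(y(-12))) - X(-84, -17) = (-13479 + (12782 + 83*(-12)²)) - (-2113/552 - 17) = (-13479 + (12782 + 83*144)) - 1*(-11497/552) = (-13479 + (12782 + 11952)) + 11497/552 = (-13479 + 24734) + 11497/552 = 11255 + 11497/552 = 6224257/552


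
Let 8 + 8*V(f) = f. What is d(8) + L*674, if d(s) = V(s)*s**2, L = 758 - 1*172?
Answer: 394964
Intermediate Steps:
L = 586 (L = 758 - 172 = 586)
V(f) = -1 + f/8
d(s) = s**2*(-1 + s/8) (d(s) = (-1 + s/8)*s**2 = s**2*(-1 + s/8))
d(8) + L*674 = (1/8)*8**2*(-8 + 8) + 586*674 = (1/8)*64*0 + 394964 = 0 + 394964 = 394964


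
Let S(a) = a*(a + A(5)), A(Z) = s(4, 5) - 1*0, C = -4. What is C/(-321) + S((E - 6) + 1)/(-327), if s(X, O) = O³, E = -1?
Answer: 76834/34989 ≈ 2.1959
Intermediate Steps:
A(Z) = 125 (A(Z) = 5³ - 1*0 = 125 + 0 = 125)
S(a) = a*(125 + a) (S(a) = a*(a + 125) = a*(125 + a))
C/(-321) + S((E - 6) + 1)/(-327) = -4/(-321) + (((-1 - 6) + 1)*(125 + ((-1 - 6) + 1)))/(-327) = -4*(-1/321) + ((-7 + 1)*(125 + (-7 + 1)))*(-1/327) = 4/321 - 6*(125 - 6)*(-1/327) = 4/321 - 6*119*(-1/327) = 4/321 - 714*(-1/327) = 4/321 + 238/109 = 76834/34989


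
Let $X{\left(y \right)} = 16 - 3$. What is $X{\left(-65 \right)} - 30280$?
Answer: $-30267$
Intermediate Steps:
$X{\left(y \right)} = 13$ ($X{\left(y \right)} = 16 - 3 = 13$)
$X{\left(-65 \right)} - 30280 = 13 - 30280 = -30267$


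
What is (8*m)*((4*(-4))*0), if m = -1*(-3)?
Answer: 0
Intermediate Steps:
m = 3
(8*m)*((4*(-4))*0) = (8*3)*((4*(-4))*0) = 24*(-16*0) = 24*0 = 0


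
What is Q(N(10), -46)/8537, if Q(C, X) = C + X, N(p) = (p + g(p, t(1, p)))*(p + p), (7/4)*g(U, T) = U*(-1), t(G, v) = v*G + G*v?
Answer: 278/59759 ≈ 0.0046520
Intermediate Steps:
t(G, v) = 2*G*v (t(G, v) = G*v + G*v = 2*G*v)
g(U, T) = -4*U/7 (g(U, T) = 4*(U*(-1))/7 = 4*(-U)/7 = -4*U/7)
N(p) = 6*p**2/7 (N(p) = (p - 4*p/7)*(p + p) = (3*p/7)*(2*p) = 6*p**2/7)
Q(N(10), -46)/8537 = ((6/7)*10**2 - 46)/8537 = ((6/7)*100 - 46)*(1/8537) = (600/7 - 46)*(1/8537) = (278/7)*(1/8537) = 278/59759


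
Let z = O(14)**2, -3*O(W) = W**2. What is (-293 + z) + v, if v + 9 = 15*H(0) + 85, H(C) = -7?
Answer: 35518/9 ≈ 3946.4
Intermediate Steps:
O(W) = -W**2/3
v = -29 (v = -9 + (15*(-7) + 85) = -9 + (-105 + 85) = -9 - 20 = -29)
z = 38416/9 (z = (-1/3*14**2)**2 = (-1/3*196)**2 = (-196/3)**2 = 38416/9 ≈ 4268.4)
(-293 + z) + v = (-293 + 38416/9) - 29 = 35779/9 - 29 = 35518/9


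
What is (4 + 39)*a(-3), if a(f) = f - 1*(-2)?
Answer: -43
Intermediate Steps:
a(f) = 2 + f (a(f) = f + 2 = 2 + f)
(4 + 39)*a(-3) = (4 + 39)*(2 - 3) = 43*(-1) = -43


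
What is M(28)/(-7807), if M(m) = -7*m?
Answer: 196/7807 ≈ 0.025106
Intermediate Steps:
M(28)/(-7807) = -7*28/(-7807) = -196*(-1/7807) = 196/7807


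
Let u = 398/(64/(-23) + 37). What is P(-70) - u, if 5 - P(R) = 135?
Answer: -111464/787 ≈ -141.63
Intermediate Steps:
P(R) = -130 (P(R) = 5 - 1*135 = 5 - 135 = -130)
u = 9154/787 (u = 398/(64*(-1/23) + 37) = 398/(-64/23 + 37) = 398/(787/23) = 398*(23/787) = 9154/787 ≈ 11.632)
P(-70) - u = -130 - 1*9154/787 = -130 - 9154/787 = -111464/787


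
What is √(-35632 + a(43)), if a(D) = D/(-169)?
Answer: I*√6021851/13 ≈ 188.77*I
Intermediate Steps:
a(D) = -D/169 (a(D) = D*(-1/169) = -D/169)
√(-35632 + a(43)) = √(-35632 - 1/169*43) = √(-35632 - 43/169) = √(-6021851/169) = I*√6021851/13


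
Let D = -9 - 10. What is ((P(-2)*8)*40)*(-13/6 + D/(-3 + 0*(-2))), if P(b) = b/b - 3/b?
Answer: 10000/3 ≈ 3333.3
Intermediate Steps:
D = -19
P(b) = 1 - 3/b
((P(-2)*8)*40)*(-13/6 + D/(-3 + 0*(-2))) = ((((-3 - 2)/(-2))*8)*40)*(-13/6 - 19/(-3 + 0*(-2))) = ((-½*(-5)*8)*40)*(-13*⅙ - 19/(-3 + 0)) = (((5/2)*8)*40)*(-13/6 - 19/(-3)) = (20*40)*(-13/6 - 19*(-⅓)) = 800*(-13/6 + 19/3) = 800*(25/6) = 10000/3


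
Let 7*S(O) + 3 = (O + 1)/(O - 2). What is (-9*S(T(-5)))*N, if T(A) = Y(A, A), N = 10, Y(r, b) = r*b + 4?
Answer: 170/7 ≈ 24.286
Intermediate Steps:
Y(r, b) = 4 + b*r (Y(r, b) = b*r + 4 = 4 + b*r)
T(A) = 4 + A² (T(A) = 4 + A*A = 4 + A²)
S(O) = -3/7 + (1 + O)/(7*(-2 + O)) (S(O) = -3/7 + ((O + 1)/(O - 2))/7 = -3/7 + ((1 + O)/(-2 + O))/7 = -3/7 + (1 + O)/(7*(-2 + O)))
(-9*S(T(-5)))*N = -9*(7 - 2*(4 + (-5)²))/(7*(-2 + (4 + (-5)²)))*10 = -9*(7 - 2*(4 + 25))/(7*(-2 + (4 + 25)))*10 = -9*(7 - 2*29)/(7*(-2 + 29))*10 = -9*(7 - 58)/(7*27)*10 = -9*(-51)/(7*27)*10 = -9*(-17/63)*10 = (17/7)*10 = 170/7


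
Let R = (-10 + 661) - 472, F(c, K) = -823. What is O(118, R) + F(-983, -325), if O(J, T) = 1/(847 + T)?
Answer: -844397/1026 ≈ -823.00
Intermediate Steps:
R = 179 (R = 651 - 472 = 179)
O(118, R) + F(-983, -325) = 1/(847 + 179) - 823 = 1/1026 - 823 = -844397/1026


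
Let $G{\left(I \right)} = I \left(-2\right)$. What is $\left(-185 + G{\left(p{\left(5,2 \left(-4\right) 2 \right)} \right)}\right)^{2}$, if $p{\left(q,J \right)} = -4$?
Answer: $31329$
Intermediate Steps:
$G{\left(I \right)} = - 2 I$
$\left(-185 + G{\left(p{\left(5,2 \left(-4\right) 2 \right)} \right)}\right)^{2} = \left(-185 - -8\right)^{2} = \left(-185 + 8\right)^{2} = \left(-177\right)^{2} = 31329$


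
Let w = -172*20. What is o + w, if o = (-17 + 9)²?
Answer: -3376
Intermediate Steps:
w = -3440
o = 64 (o = (-8)² = 64)
o + w = 64 - 3440 = -3376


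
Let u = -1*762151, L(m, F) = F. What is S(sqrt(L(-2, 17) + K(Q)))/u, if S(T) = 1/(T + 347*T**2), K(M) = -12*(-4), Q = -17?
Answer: -347/5965038822184 + sqrt(65)/387727523441960 ≈ -5.8151e-11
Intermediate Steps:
K(M) = 48
u = -762151
S(sqrt(L(-2, 17) + K(Q)))/u = (1/((sqrt(17 + 48))*(1 + 347*sqrt(17 + 48))))/(-762151) = (1/((sqrt(65))*(1 + 347*sqrt(65))))*(-1/762151) = ((sqrt(65)/65)/(1 + 347*sqrt(65)))*(-1/762151) = (sqrt(65)/(65*(1 + 347*sqrt(65))))*(-1/762151) = -sqrt(65)/(49539815*(1 + 347*sqrt(65)))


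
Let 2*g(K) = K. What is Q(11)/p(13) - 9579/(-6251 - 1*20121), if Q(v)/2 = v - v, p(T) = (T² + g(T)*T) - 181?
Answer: 9579/26372 ≈ 0.36323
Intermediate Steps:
g(K) = K/2
p(T) = -181 + 3*T²/2 (p(T) = (T² + (T/2)*T) - 181 = (T² + T²/2) - 181 = 3*T²/2 - 181 = -181 + 3*T²/2)
Q(v) = 0 (Q(v) = 2*(v - v) = 2*0 = 0)
Q(11)/p(13) - 9579/(-6251 - 1*20121) = 0/(-181 + (3/2)*13²) - 9579/(-6251 - 1*20121) = 0/(-181 + (3/2)*169) - 9579/(-6251 - 20121) = 0/(-181 + 507/2) - 9579/(-26372) = 0/(145/2) - 9579*(-1/26372) = 0*(2/145) + 9579/26372 = 0 + 9579/26372 = 9579/26372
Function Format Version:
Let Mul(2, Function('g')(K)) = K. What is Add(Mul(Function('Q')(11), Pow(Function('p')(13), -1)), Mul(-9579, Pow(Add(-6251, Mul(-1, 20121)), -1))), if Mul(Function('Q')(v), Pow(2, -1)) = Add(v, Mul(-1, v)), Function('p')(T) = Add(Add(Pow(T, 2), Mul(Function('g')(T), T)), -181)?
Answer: Rational(9579, 26372) ≈ 0.36323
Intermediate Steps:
Function('g')(K) = Mul(Rational(1, 2), K)
Function('p')(T) = Add(-181, Mul(Rational(3, 2), Pow(T, 2))) (Function('p')(T) = Add(Add(Pow(T, 2), Mul(Mul(Rational(1, 2), T), T)), -181) = Add(Add(Pow(T, 2), Mul(Rational(1, 2), Pow(T, 2))), -181) = Add(Mul(Rational(3, 2), Pow(T, 2)), -181) = Add(-181, Mul(Rational(3, 2), Pow(T, 2))))
Function('Q')(v) = 0 (Function('Q')(v) = Mul(2, Add(v, Mul(-1, v))) = Mul(2, 0) = 0)
Add(Mul(Function('Q')(11), Pow(Function('p')(13), -1)), Mul(-9579, Pow(Add(-6251, Mul(-1, 20121)), -1))) = Add(Mul(0, Pow(Add(-181, Mul(Rational(3, 2), Pow(13, 2))), -1)), Mul(-9579, Pow(Add(-6251, Mul(-1, 20121)), -1))) = Add(Mul(0, Pow(Add(-181, Mul(Rational(3, 2), 169)), -1)), Mul(-9579, Pow(Add(-6251, -20121), -1))) = Add(Mul(0, Pow(Add(-181, Rational(507, 2)), -1)), Mul(-9579, Pow(-26372, -1))) = Add(Mul(0, Pow(Rational(145, 2), -1)), Mul(-9579, Rational(-1, 26372))) = Add(Mul(0, Rational(2, 145)), Rational(9579, 26372)) = Add(0, Rational(9579, 26372)) = Rational(9579, 26372)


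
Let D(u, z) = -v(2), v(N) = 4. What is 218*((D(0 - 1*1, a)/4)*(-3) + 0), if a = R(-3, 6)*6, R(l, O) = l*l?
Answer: 654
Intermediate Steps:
R(l, O) = l²
a = 54 (a = (-3)²*6 = 9*6 = 54)
D(u, z) = -4 (D(u, z) = -1*4 = -4)
218*((D(0 - 1*1, a)/4)*(-3) + 0) = 218*(-4/4*(-3) + 0) = 218*(-4*¼*(-3) + 0) = 218*(-1*(-3) + 0) = 218*(3 + 0) = 218*3 = 654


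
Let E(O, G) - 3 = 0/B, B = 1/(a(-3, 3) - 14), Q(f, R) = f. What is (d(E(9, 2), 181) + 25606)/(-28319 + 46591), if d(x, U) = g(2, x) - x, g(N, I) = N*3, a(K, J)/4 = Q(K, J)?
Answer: 25609/18272 ≈ 1.4015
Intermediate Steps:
a(K, J) = 4*K
B = -1/26 (B = 1/(4*(-3) - 14) = 1/(-12 - 14) = 1/(-26) = -1/26 ≈ -0.038462)
g(N, I) = 3*N
E(O, G) = 3 (E(O, G) = 3 + 0/(-1/26) = 3 + 0*(-26) = 3 + 0 = 3)
d(x, U) = 6 - x (d(x, U) = 3*2 - x = 6 - x)
(d(E(9, 2), 181) + 25606)/(-28319 + 46591) = ((6 - 1*3) + 25606)/(-28319 + 46591) = ((6 - 3) + 25606)/18272 = (3 + 25606)*(1/18272) = 25609*(1/18272) = 25609/18272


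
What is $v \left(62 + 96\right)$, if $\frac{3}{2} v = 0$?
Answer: $0$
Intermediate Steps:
$v = 0$ ($v = \frac{2}{3} \cdot 0 = 0$)
$v \left(62 + 96\right) = 0 \left(62 + 96\right) = 0 \cdot 158 = 0$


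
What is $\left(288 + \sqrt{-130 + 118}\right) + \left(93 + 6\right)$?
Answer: $387 + 2 i \sqrt{3} \approx 387.0 + 3.4641 i$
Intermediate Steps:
$\left(288 + \sqrt{-130 + 118}\right) + \left(93 + 6\right) = \left(288 + \sqrt{-12}\right) + 99 = \left(288 + 2 i \sqrt{3}\right) + 99 = 387 + 2 i \sqrt{3}$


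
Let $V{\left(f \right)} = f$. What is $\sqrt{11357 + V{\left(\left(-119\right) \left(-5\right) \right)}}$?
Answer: $12 \sqrt{83} \approx 109.33$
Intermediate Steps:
$\sqrt{11357 + V{\left(\left(-119\right) \left(-5\right) \right)}} = \sqrt{11357 - -595} = \sqrt{11357 + 595} = \sqrt{11952} = 12 \sqrt{83}$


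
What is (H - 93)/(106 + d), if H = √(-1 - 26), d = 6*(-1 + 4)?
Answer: -¾ + 3*I*√3/124 ≈ -0.75 + 0.041904*I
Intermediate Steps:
d = 18 (d = 6*3 = 18)
H = 3*I*√3 (H = √(-27) = 3*I*√3 ≈ 5.1962*I)
(H - 93)/(106 + d) = (3*I*√3 - 93)/(106 + 18) = (-93 + 3*I*√3)/124 = -¾ + 3*I*√3/124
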